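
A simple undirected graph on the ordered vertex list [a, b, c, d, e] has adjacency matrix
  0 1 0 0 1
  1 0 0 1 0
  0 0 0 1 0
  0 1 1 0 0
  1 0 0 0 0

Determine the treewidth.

A width-1 tree decomposition is:
Bags: B1 = {a, b}  B2 = {b, d}  B3 = {c, d}  B4 = {a, e}
Tree: B1–B2, B2–B3, B1–B4
The largest bag has 2 vertices, giving width 1; this decomposition certifies tw(G) ≤ 1. Any graph with an edge has treewidth ≥ 1, and G has the edge a–b. Combining the bounds, tw(G) = 1.

1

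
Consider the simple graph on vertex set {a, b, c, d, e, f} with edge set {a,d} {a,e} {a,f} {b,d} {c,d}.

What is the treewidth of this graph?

A width-1 tree decomposition is:
Bags: B1 = {a, d}  B2 = {c, d}  B3 = {a, e}  B4 = {a, f}  B5 = {b, d}
Tree: B1–B2, B1–B3, B1–B4, B2–B5
Each bag holds 2 vertices, so the decomposition has width 1, which upper-bounds the treewidth. G has an edge, so its treewidth is at least 1. The upper and lower bounds meet at 1, so that is the treewidth.

1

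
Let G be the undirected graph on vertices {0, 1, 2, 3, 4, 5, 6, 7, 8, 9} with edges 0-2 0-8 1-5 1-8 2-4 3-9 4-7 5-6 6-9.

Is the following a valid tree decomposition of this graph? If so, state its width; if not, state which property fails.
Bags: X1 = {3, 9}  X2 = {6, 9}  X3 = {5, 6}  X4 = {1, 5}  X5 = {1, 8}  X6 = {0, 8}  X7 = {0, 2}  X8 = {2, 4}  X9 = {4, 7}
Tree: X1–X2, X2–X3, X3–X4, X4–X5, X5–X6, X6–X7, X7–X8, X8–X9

Every vertex of G appears in some bag (union = {0, 1, 2, 3, 4, 5, 6, 7, 8, 9}); every edge is covered by a bag; and for each vertex v the set of bags containing v is connected in the bag tree. The decomposition is therefore valid. The largest bag has 2 vertices, so the width is 1.

Yes; width 1.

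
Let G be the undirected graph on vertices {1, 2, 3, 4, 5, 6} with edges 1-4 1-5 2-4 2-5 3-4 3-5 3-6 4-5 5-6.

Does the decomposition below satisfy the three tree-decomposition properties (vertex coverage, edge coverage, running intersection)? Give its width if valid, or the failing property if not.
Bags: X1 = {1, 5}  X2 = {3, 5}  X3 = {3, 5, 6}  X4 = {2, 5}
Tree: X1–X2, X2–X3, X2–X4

No — vertex 4 appears in no bag.

A tree decomposition must satisfy three properties: every vertex lies in some bag; for every edge, both endpoints lie together in some bag; and for every vertex, the bags containing it form a connected subtree. Here vertex 4 appears in no bag, so the decomposition is invalid.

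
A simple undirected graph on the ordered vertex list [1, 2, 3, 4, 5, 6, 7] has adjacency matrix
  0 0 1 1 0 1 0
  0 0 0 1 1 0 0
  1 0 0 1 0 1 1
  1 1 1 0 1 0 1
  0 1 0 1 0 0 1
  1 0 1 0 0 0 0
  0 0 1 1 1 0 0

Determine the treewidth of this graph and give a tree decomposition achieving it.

Every bag has size at most 3, so the width is 3 − 1 = 2 and tw(G) ≤ 2. Conversely, {2, 4, 5} is a clique of size 3, and the vertices of any clique must share a bag in every tree decomposition; so some bag has ≥ 3 vertices and tw(G) ≥ 2. Combining the bounds, tw(G) = 2.

Treewidth 2.
One such decomposition:
Bags: B1 = {1, 3, 4}  B2 = {3, 4, 7}  B3 = {4, 5, 7}  B4 = {1, 3, 6}  B5 = {2, 4, 5}
Tree: B1–B2, B2–B3, B1–B4, B3–B5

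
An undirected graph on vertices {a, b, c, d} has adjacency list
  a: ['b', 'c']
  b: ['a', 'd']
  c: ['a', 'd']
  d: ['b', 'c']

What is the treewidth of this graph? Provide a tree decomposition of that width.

Each bag holds 3 vertices, so the decomposition has width 2, which upper-bounds the treewidth. For the lower bound, G contains the cycle a–c–d–b–a, so G is not a forest; only forests have treewidth ≤ 1, hence tw(G) ≥ 2. Therefore the treewidth is 2.

Treewidth 2.
One such decomposition:
Bags: B1 = {a, c, d}  B2 = {a, b, d}
Tree: B1–B2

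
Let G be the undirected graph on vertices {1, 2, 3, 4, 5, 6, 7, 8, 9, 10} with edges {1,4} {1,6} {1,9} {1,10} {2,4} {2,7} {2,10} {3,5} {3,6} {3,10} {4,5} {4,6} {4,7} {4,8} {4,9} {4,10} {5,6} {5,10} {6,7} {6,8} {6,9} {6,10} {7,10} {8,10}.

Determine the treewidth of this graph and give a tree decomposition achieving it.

Treewidth 3.
One optimal decomposition is:
Bags: B1 = {4, 6, 7, 10}  B2 = {4, 5, 6, 10}  B3 = {3, 5, 6, 10}  B4 = {4, 6, 8, 10}  B5 = {1, 4, 6, 10}  B6 = {2, 4, 7, 10}  B7 = {1, 4, 6, 9}
Tree: B1–B2, B2–B3, B2–B4, B2–B5, B1–B6, B5–B7

The largest bag has 4 vertices, giving width 3; this decomposition certifies tw(G) ≤ 3. On the other hand G contains the 4-clique {3, 5, 6, 10}. A clique must lie in a single bag of any decomposition, so no decomposition can have width below 3. Combining the bounds, tw(G) = 3.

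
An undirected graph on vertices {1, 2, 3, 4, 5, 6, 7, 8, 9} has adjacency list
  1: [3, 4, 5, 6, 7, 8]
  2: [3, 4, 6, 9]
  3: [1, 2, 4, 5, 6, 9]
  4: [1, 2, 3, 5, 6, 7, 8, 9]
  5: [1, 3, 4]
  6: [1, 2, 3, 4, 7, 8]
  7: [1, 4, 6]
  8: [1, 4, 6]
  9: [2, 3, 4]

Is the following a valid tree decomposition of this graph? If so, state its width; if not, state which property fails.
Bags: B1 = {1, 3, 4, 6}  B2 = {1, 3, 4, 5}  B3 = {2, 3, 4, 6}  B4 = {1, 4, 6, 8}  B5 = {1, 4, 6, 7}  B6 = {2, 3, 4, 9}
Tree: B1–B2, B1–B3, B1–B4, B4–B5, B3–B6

Every vertex of G appears in some bag (union = {1, 2, 3, 4, 5, 6, 7, 8, 9}); every edge is covered by a bag; and for each vertex v the set of bags containing v is connected in the bag tree. The decomposition is therefore valid. The largest bag has 4 vertices, so the width is 3.

Yes; width 3.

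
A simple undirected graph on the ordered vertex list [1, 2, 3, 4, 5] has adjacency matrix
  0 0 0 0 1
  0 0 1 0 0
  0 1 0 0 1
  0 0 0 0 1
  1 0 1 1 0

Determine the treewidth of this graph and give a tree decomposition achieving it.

Treewidth 1.
One optimal decomposition is:
Bags: B1 = {2, 3}  B2 = {3, 5}  B3 = {4, 5}  B4 = {1, 5}
Tree: B1–B2, B2–B3, B3–B4

Every bag has size at most 2, so the width is 2 − 1 = 1 and tw(G) ≤ 1. Any graph with an edge has treewidth ≥ 1, and G has the edge 2–3. Combining the bounds, tw(G) = 1.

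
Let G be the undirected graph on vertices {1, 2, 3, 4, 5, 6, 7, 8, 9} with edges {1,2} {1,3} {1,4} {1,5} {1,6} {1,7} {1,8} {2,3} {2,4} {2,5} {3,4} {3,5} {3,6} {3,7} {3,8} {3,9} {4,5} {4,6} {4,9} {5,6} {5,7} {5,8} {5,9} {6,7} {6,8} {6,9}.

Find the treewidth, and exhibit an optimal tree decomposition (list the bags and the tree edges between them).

Treewidth 4.
Bags: B1 = {1, 2, 3, 4, 5}  B2 = {1, 3, 4, 5, 6}  B3 = {1, 3, 5, 6, 7}  B4 = {3, 4, 5, 6, 9}  B5 = {1, 3, 5, 6, 8}
Tree: B1–B2, B2–B3, B2–B4, B2–B5

Every bag has size at most 5, so the width is 5 − 1 = 4 and tw(G) ≤ 4. On the other hand G contains the 5-clique {1, 2, 3, 4, 5}. A clique must lie in a single bag of any decomposition, so no decomposition can have width below 4. Combining the bounds, tw(G) = 4.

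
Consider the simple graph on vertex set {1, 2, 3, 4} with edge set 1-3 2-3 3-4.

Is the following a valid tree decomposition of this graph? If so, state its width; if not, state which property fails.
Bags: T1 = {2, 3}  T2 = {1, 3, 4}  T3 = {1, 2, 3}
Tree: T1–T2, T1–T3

A tree decomposition must satisfy three properties: every vertex lies in some bag; for every edge, both endpoints lie together in some bag; and for every vertex, the bags containing it form a connected subtree. Here bags containing vertex 1 are not connected in the tree, so the decomposition is invalid.

No — bags containing vertex 1 are not connected in the tree.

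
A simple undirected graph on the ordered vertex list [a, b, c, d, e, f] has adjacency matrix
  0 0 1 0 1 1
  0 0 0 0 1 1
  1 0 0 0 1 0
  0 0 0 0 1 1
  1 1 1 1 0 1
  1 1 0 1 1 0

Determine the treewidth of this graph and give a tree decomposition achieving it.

Treewidth 2.
One optimal decomposition is:
Bags: B1 = {d, e, f}  B2 = {a, e, f}  B3 = {a, c, e}  B4 = {b, e, f}
Tree: B1–B2, B2–B3, B1–B4

Every bag has size at most 3, so the width is 3 − 1 = 2 and tw(G) ≤ 2. Conversely, {a, c, e} is a clique of size 3, and the vertices of any clique must share a bag in every tree decomposition; so some bag has ≥ 3 vertices and tw(G) ≥ 2. The upper and lower bounds meet at 2, so that is the treewidth.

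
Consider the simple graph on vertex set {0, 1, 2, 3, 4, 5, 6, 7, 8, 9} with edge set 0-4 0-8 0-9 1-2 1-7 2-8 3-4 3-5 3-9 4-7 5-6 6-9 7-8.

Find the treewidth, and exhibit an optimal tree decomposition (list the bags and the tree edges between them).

Treewidth 2.
Bags: B1 = {1, 2, 8}  B2 = {1, 7, 8}  B3 = {0, 7, 8}  B4 = {0, 4, 7}  B5 = {0, 4, 9}  B6 = {3, 4, 9}  B7 = {3, 6, 9}  B8 = {3, 5, 6}
Tree: B1–B2, B2–B3, B3–B4, B4–B5, B5–B6, B6–B7, B7–B8

The largest bag has 3 vertices, giving width 2; this decomposition certifies tw(G) ≤ 2. For the lower bound, G contains the cycle 2–1–7–8–2, so G is not a forest; only forests have treewidth ≤ 1, hence tw(G) ≥ 2. Hence tw(G) = 2 exactly.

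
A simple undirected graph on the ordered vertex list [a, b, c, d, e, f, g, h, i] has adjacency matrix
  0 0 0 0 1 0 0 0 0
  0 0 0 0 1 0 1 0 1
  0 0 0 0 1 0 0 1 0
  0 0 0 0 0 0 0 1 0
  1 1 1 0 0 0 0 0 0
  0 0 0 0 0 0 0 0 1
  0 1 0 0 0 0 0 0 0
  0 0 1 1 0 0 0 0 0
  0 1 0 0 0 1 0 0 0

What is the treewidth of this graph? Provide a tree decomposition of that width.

The largest bag has 2 vertices, giving width 1; this decomposition certifies tw(G) ≤ 1. Since G has at least one edge (e.g. e–c), it is not an edgeless graph, so tw(G) ≥ 1. Therefore the treewidth is 1.

Treewidth 1.
One optimal decomposition is:
Bags: B1 = {c, e}  B2 = {c, h}  B3 = {b, e}  B4 = {d, h}  B5 = {b, i}  B6 = {a, e}  B7 = {f, i}  B8 = {b, g}
Tree: B1–B2, B1–B3, B2–B4, B3–B5, B1–B6, B5–B7, B3–B8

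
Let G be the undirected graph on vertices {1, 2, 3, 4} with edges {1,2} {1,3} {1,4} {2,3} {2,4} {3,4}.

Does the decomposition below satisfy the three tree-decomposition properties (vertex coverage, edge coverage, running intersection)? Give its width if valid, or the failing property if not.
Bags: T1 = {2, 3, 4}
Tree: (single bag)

No — vertex 1 appears in no bag.

A tree decomposition must satisfy three properties: every vertex lies in some bag; for every edge, both endpoints lie together in some bag; and for every vertex, the bags containing it form a connected subtree. Here vertex 1 appears in no bag, so the decomposition is invalid.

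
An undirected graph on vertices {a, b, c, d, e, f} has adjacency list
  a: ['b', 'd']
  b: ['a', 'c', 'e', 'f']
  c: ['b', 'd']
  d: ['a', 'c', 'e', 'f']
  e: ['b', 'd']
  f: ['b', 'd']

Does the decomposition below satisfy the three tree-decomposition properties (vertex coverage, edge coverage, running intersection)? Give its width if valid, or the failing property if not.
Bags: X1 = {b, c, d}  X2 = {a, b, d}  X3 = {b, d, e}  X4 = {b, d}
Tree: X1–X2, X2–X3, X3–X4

No — vertex f appears in no bag.

A tree decomposition must satisfy three properties: every vertex lies in some bag; for every edge, both endpoints lie together in some bag; and for every vertex, the bags containing it form a connected subtree. Here vertex f appears in no bag, so the decomposition is invalid.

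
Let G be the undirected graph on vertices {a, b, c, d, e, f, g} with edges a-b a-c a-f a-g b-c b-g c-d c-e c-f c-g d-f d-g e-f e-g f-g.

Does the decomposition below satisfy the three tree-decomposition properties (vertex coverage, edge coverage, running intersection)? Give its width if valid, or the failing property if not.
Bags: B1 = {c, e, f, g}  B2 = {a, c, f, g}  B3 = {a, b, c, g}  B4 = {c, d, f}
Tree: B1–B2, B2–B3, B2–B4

A tree decomposition must satisfy three properties: every vertex lies in some bag; for every edge, both endpoints lie together in some bag; and for every vertex, the bags containing it form a connected subtree. Here edge (g,d) lies in no bag, so the decomposition is invalid.

No — edge (g,d) lies in no bag.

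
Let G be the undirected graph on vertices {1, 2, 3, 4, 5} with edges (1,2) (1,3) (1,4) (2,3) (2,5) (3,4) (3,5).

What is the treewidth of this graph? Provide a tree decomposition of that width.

Treewidth 2.
Bags: B1 = {1, 2, 3}  B2 = {1, 3, 4}  B3 = {2, 3, 5}
Tree: B1–B2, B1–B3

Each bag holds 3 vertices, so the decomposition has width 2, which upper-bounds the treewidth. For the lower bound, the 3 vertices {1, 2, 3} are pairwise adjacent, and any tree decomposition puts a clique entirely inside one bag — forcing width ≥ 2. Hence tw(G) = 2 exactly.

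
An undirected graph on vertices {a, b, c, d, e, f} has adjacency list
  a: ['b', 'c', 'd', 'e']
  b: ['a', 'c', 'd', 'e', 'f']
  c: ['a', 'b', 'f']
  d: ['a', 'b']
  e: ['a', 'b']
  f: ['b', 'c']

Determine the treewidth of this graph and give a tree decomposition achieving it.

Each bag holds 3 vertices, so the decomposition has width 2, which upper-bounds the treewidth. On the other hand G contains the 3-clique {a, b, d}. A clique must lie in a single bag of any decomposition, so no decomposition can have width below 2. Hence tw(G) = 2 exactly.

Treewidth 2.
Bags: B1 = {a, b, c}  B2 = {a, b, e}  B3 = {b, c, f}  B4 = {a, b, d}
Tree: B1–B2, B1–B3, B2–B4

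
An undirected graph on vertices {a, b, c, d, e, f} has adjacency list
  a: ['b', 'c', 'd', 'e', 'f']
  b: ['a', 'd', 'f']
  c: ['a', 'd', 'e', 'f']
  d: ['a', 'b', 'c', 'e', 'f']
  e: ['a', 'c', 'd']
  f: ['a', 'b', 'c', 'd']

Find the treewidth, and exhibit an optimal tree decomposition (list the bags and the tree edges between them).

Treewidth 3.
One such decomposition:
Bags: B1 = {a, c, d, e}  B2 = {a, c, d, f}  B3 = {a, b, d, f}
Tree: B1–B2, B2–B3

Every bag has size at most 4, so the width is 4 − 1 = 3 and tw(G) ≤ 3. Conversely, {a, c, d, e} is a clique of size 4, and the vertices of any clique must share a bag in every tree decomposition; so some bag has ≥ 4 vertices and tw(G) ≥ 3. Hence tw(G) = 3 exactly.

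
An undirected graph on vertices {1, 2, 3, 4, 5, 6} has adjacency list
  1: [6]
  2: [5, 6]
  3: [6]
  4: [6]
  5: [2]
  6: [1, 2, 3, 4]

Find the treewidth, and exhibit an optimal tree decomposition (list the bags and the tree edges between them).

Treewidth 1.
One optimal decomposition is:
Bags: B1 = {3, 6}  B2 = {1, 6}  B3 = {2, 6}  B4 = {4, 6}  B5 = {2, 5}
Tree: B1–B2, B2–B3, B3–B4, B3–B5

Every bag has size at most 2, so the width is 2 − 1 = 1 and tw(G) ≤ 1. Since G has at least one edge (e.g. 6–3), it is not an edgeless graph, so tw(G) ≥ 1. Therefore the treewidth is 1.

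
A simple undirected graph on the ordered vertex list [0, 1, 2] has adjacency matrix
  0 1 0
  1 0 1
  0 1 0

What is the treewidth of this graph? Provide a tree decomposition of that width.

Treewidth 1.
Bags: B1 = {0, 1}  B2 = {1, 2}
Tree: B1–B2

Each bag holds 2 vertices, so the decomposition has width 1, which upper-bounds the treewidth. Any graph with an edge has treewidth ≥ 1, and G has the edge 1–0. Hence tw(G) = 1 exactly.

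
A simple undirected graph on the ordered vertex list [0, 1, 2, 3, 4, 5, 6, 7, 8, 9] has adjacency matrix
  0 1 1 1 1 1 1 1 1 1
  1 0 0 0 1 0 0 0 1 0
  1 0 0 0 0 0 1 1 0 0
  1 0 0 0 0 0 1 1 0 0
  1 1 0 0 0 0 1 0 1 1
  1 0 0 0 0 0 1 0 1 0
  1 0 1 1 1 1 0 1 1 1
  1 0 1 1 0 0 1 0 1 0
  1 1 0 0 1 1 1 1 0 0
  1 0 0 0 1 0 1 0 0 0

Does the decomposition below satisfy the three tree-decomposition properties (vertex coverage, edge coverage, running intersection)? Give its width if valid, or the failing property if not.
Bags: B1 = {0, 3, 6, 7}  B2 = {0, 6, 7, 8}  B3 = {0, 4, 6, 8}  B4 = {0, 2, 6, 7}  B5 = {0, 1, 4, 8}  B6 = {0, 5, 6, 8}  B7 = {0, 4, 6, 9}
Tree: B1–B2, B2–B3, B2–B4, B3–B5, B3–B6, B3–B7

Checking the three conditions: (i) the bags cover all of {0, 1, 2, 3, 4, 5, 6, 7, 8, 9}; (ii) for each edge, some bag contains both endpoints; (iii) the bags containing any fixed vertex form a subtree. All hold, so the decomposition is valid with width 4 − 1 = 3.

Yes; width 3.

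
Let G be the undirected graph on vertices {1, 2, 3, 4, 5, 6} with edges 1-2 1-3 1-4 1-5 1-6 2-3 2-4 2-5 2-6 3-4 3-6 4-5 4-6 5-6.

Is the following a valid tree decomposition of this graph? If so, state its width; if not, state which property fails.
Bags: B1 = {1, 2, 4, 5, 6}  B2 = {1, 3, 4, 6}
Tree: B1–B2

No — edge (2,3) lies in no bag.

A tree decomposition must satisfy three properties: every vertex lies in some bag; for every edge, both endpoints lie together in some bag; and for every vertex, the bags containing it form a connected subtree. Here edge (2,3) lies in no bag, so the decomposition is invalid.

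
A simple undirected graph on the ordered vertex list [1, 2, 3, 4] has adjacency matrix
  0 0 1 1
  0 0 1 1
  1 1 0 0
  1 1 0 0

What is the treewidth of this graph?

A width-2 tree decomposition is:
Bags: B1 = {1, 2, 4}  B2 = {1, 2, 3}
Tree: B1–B2
Each bag holds 3 vertices, so the decomposition has width 2, which upper-bounds the treewidth. Since 1–4–2–3–1 is a cycle in G, G is not acyclic. Forests are exactly the graphs of treewidth ≤ 1, so tw(G) ≥ 2. Hence tw(G) = 2 exactly.

2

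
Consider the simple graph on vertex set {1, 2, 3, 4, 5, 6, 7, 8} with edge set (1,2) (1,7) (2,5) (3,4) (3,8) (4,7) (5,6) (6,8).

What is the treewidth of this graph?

A width-2 tree decomposition is:
Bags: B1 = {5, 6, 8}  B2 = {3, 5, 8}  B3 = {3, 4, 5}  B4 = {4, 5, 7}  B5 = {1, 5, 7}  B6 = {1, 2, 5}
Tree: B1–B2, B2–B3, B3–B4, B4–B5, B5–B6
Every bag has size at most 3, so the width is 3 − 1 = 2 and tw(G) ≤ 2. The edges 5–6–8–3–4–7–1–2–5 form a cycle, so G is not a tree and its treewidth is at least 2. Therefore the treewidth is 2.

2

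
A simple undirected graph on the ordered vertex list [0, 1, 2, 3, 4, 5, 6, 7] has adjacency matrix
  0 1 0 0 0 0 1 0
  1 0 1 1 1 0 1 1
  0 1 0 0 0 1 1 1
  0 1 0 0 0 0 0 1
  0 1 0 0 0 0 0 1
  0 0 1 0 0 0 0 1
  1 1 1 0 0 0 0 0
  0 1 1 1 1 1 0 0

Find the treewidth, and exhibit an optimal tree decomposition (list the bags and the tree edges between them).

Treewidth 2.
One such decomposition:
Bags: B1 = {1, 2, 7}  B2 = {1, 2, 6}  B3 = {1, 3, 7}  B4 = {1, 4, 7}  B5 = {0, 1, 6}  B6 = {2, 5, 7}
Tree: B1–B2, B1–B3, B1–B4, B2–B5, B1–B6

Every bag has size at most 3, so the width is 3 − 1 = 2 and tw(G) ≤ 2. Conversely, {0, 1, 6} is a clique of size 3, and the vertices of any clique must share a bag in every tree decomposition; so some bag has ≥ 3 vertices and tw(G) ≥ 2. Combining the bounds, tw(G) = 2.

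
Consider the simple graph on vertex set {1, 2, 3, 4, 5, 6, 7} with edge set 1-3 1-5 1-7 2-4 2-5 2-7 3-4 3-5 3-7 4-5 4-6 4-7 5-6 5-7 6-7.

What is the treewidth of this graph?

3

A width-3 tree decomposition is:
Bags: B1 = {1, 3, 5, 7}  B2 = {3, 4, 5, 7}  B3 = {2, 4, 5, 7}  B4 = {4, 5, 6, 7}
Tree: B1–B2, B2–B3, B2–B4
The largest bag has 4 vertices, giving width 3; this decomposition certifies tw(G) ≤ 3. For the lower bound, the 4 vertices {1, 3, 5, 7} are pairwise adjacent, and any tree decomposition puts a clique entirely inside one bag — forcing width ≥ 3. The upper and lower bounds meet at 3, so that is the treewidth.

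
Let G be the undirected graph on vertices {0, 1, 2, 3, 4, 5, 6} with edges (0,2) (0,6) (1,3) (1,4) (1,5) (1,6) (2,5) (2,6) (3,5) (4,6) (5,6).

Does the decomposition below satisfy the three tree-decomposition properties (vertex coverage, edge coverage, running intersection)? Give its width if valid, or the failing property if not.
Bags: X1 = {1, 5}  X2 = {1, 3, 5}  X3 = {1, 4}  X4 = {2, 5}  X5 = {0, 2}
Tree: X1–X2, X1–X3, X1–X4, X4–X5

No — vertex 6 appears in no bag.

A tree decomposition must satisfy three properties: every vertex lies in some bag; for every edge, both endpoints lie together in some bag; and for every vertex, the bags containing it form a connected subtree. Here vertex 6 appears in no bag, so the decomposition is invalid.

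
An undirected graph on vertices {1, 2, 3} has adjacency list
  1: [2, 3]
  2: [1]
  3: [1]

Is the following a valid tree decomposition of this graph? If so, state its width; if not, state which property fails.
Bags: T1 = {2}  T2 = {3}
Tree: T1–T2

No — vertex 1 appears in no bag.

A tree decomposition must satisfy three properties: every vertex lies in some bag; for every edge, both endpoints lie together in some bag; and for every vertex, the bags containing it form a connected subtree. Here vertex 1 appears in no bag, so the decomposition is invalid.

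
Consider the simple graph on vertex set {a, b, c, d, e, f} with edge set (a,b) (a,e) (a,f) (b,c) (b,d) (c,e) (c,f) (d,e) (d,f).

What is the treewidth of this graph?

3

A width-3 tree decomposition is:
Bags: B1 = {b, d, e, f}  B2 = {b, c, e, f}  B3 = {a, b, e, f}
Tree: B1–B2, B2–B3
Every bag has size at most 4, so the width is 4 − 1 = 3 and tw(G) ≤ 3. For the lower bound: the 4 vertex sets {b,d}, {c,f}, {e}, {a} are disjoint, each induces a connected subgraph, and every pair is joined by at least one edge of G. Contracting each set to a single vertex therefore yields K_{4} as a minor, and since treewidth is minor-monotone, tw(G) ≥ tw(K_{4}) = 3. Hence tw(G) = 3 exactly.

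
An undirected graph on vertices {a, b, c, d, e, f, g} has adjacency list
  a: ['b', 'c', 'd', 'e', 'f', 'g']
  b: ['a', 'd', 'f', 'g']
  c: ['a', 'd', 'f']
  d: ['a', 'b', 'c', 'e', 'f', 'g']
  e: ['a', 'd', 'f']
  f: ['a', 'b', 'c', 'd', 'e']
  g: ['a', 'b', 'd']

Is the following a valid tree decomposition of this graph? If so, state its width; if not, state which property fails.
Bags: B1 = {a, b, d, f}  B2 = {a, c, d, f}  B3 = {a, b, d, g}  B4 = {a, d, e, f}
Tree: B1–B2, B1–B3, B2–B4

Vertex coverage: the bags together contain {a, b, c, d, e, f, g}, the full vertex set. Edge coverage: each edge of G has both endpoints in at least one bag. Running intersection: for every vertex, the bags containing it form a connected subtree. All three properties hold, so this is a valid tree decomposition of width max|bag| − 1 = 3, and hence tw(G) ≤ 3.

Yes; width 3.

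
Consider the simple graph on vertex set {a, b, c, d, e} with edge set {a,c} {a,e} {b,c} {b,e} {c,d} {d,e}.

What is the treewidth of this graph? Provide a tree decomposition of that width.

Every bag has size at most 3, so the width is 3 − 1 = 2 and tw(G) ≤ 2. For the lower bound, G contains the cycle d–e–b–c–d, so G is not a forest; only forests have treewidth ≤ 1, hence tw(G) ≥ 2. Therefore the treewidth is 2.

Treewidth 2.
Bags: B1 = {c, d, e}  B2 = {b, c, e}  B3 = {a, c, e}
Tree: B1–B2, B2–B3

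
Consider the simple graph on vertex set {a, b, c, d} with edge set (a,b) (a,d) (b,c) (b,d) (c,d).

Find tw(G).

2

A width-2 tree decomposition is:
Bags: B1 = {a, b, d}  B2 = {b, c, d}
Tree: B1–B2
The largest bag has 3 vertices, giving width 2; this decomposition certifies tw(G) ≤ 2. On the other hand G contains the 3-clique {b, c, d}. A clique must lie in a single bag of any decomposition, so no decomposition can have width below 2. Combining the bounds, tw(G) = 2.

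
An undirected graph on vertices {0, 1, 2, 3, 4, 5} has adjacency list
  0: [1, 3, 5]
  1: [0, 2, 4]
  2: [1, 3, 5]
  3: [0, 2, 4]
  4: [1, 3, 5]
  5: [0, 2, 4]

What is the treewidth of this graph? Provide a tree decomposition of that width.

The largest bag has 4 vertices, giving width 3; this decomposition certifies tw(G) ≤ 3. For the lower bound: the 4 vertex sets {0,5}, {1,4}, {3}, {2} are disjoint, each induces a connected subgraph, and every pair is joined by at least one edge of G. Contracting each set to a single vertex therefore yields K_{4} as a minor, and since treewidth is minor-monotone, tw(G) ≥ tw(K_{4}) = 3. Hence tw(G) = 3 exactly.

Treewidth 3.
Bags: B1 = {0, 1, 3, 5}  B2 = {1, 3, 4, 5}  B3 = {1, 2, 3, 5}
Tree: B1–B2, B2–B3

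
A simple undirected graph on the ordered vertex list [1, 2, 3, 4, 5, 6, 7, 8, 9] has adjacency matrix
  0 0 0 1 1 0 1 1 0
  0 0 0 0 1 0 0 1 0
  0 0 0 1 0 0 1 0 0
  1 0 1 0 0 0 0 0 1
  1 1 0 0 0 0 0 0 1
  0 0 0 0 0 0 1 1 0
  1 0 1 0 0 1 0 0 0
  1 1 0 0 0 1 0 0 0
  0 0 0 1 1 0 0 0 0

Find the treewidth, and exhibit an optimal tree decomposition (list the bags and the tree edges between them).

Each bag holds 4 vertices, so the decomposition has width 3, which upper-bounds the treewidth. For the lower bound: the 4 vertex sets {3,6,7}, {4}, {1}, {2,5,8,9} are disjoint, each induces a connected subgraph, and every pair is joined by at least one edge of G. Contracting each set to a single vertex therefore yields K_{4} as a minor, and since treewidth is minor-monotone, tw(G) ≥ tw(K_{4}) = 3. Hence tw(G) = 3 exactly.

Treewidth 3.
Bags: B1 = {3, 4, 6, 7}  B2 = {1, 4, 6, 7}  B3 = {1, 4, 6, 8}  B4 = {1, 4, 8, 9}  B5 = {1, 5, 8, 9}  B6 = {2, 5, 8, 9}
Tree: B1–B2, B2–B3, B3–B4, B4–B5, B5–B6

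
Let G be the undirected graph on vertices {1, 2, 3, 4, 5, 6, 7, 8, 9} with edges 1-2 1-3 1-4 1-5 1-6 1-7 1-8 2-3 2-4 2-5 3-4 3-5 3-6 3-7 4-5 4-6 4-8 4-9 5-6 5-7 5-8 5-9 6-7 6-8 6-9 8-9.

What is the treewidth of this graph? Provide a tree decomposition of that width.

The largest bag has 5 vertices, giving width 4; this decomposition certifies tw(G) ≤ 4. On the other hand G contains the 5-clique {1, 4, 5, 6, 8}. A clique must lie in a single bag of any decomposition, so no decomposition can have width below 4. Combining the bounds, tw(G) = 4.

Treewidth 4.
One optimal decomposition is:
Bags: B1 = {1, 4, 5, 6, 8}  B2 = {1, 3, 4, 5, 6}  B3 = {1, 2, 3, 4, 5}  B4 = {1, 3, 5, 6, 7}  B5 = {4, 5, 6, 8, 9}
Tree: B1–B2, B2–B3, B2–B4, B1–B5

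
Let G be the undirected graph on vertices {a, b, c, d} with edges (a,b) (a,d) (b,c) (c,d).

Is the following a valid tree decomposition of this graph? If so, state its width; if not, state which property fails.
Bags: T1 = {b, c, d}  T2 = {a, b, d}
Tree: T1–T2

Every vertex of G appears in some bag (union = {a, b, c, d}); every edge is covered by a bag; and for each vertex v the set of bags containing v is connected in the bag tree. The decomposition is therefore valid. The largest bag has 3 vertices, so the width is 2.

Yes; width 2.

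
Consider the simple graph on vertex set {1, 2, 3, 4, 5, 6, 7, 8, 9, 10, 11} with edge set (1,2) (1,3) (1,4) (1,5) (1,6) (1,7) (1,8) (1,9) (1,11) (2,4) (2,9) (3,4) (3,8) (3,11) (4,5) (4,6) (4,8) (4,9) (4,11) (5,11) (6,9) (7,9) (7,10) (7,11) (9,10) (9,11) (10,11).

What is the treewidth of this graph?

A width-3 tree decomposition is:
Bags: B1 = {1, 4, 9, 11}  B2 = {1, 3, 4, 11}  B3 = {1, 2, 4, 9}  B4 = {1, 7, 9, 11}  B5 = {1, 4, 6, 9}  B6 = {1, 4, 5, 11}  B7 = {7, 9, 10, 11}  B8 = {1, 3, 4, 8}
Tree: B1–B2, B1–B3, B1–B4, B3–B5, B1–B6, B4–B7, B2–B8
Each bag holds 4 vertices, so the decomposition has width 3, which upper-bounds the treewidth. For the lower bound, the 4 vertices {1, 3, 4, 8} are pairwise adjacent, and any tree decomposition puts a clique entirely inside one bag — forcing width ≥ 3. The upper and lower bounds meet at 3, so that is the treewidth.

3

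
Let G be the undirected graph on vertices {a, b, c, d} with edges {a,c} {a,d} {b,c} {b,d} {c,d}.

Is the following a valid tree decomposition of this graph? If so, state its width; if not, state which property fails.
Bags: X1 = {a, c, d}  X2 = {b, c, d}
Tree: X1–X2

Yes; width 2.

Checking the three conditions: (i) the bags cover all of {a, b, c, d}; (ii) for each edge, some bag contains both endpoints; (iii) the bags containing any fixed vertex form a subtree. All hold, so the decomposition is valid with width 3 − 1 = 2.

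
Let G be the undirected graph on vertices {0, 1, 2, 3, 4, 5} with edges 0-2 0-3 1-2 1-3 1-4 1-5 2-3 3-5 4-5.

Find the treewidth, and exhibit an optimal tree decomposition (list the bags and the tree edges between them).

Treewidth 2.
One optimal decomposition is:
Bags: B1 = {1, 2, 3}  B2 = {1, 3, 5}  B3 = {0, 2, 3}  B4 = {1, 4, 5}
Tree: B1–B2, B1–B3, B2–B4

The largest bag has 3 vertices, giving width 2; this decomposition certifies tw(G) ≤ 2. For the lower bound, the 3 vertices {0, 2, 3} are pairwise adjacent, and any tree decomposition puts a clique entirely inside one bag — forcing width ≥ 2. Hence tw(G) = 2 exactly.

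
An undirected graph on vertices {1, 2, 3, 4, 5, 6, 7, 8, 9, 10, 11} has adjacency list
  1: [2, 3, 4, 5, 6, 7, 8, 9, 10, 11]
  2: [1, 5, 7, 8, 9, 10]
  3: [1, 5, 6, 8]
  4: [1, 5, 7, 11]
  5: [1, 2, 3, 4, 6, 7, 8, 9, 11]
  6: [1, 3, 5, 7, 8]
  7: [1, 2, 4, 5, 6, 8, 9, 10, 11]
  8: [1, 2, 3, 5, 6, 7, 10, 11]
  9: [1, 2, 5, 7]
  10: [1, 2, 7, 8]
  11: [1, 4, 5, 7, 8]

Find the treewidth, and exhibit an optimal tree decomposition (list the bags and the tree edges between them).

Treewidth 4.
Bags: B1 = {1, 2, 5, 7, 8}  B2 = {1, 5, 7, 8, 11}  B3 = {1, 4, 5, 7, 11}  B4 = {1, 2, 5, 7, 9}  B5 = {1, 2, 7, 8, 10}  B6 = {1, 5, 6, 7, 8}  B7 = {1, 3, 5, 6, 8}
Tree: B1–B2, B2–B3, B1–B4, B1–B5, B1–B6, B6–B7

Each bag holds 5 vertices, so the decomposition has width 4, which upper-bounds the treewidth. For the lower bound, the 5 vertices {1, 2, 7, 8, 10} are pairwise adjacent, and any tree decomposition puts a clique entirely inside one bag — forcing width ≥ 4. Therefore the treewidth is 4.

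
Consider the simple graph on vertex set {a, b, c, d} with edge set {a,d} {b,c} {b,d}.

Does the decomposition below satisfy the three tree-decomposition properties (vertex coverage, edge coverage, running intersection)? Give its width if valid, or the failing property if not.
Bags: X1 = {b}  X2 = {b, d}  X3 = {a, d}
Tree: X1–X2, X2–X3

No — vertex c appears in no bag.

A tree decomposition must satisfy three properties: every vertex lies in some bag; for every edge, both endpoints lie together in some bag; and for every vertex, the bags containing it form a connected subtree. Here vertex c appears in no bag, so the decomposition is invalid.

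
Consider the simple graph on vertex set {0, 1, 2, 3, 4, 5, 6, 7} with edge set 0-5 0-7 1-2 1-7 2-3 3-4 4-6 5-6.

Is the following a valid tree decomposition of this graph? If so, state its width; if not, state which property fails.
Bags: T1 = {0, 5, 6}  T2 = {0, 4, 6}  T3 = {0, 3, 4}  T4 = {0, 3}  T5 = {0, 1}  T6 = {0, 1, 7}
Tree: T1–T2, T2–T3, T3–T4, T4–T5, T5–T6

A tree decomposition must satisfy three properties: every vertex lies in some bag; for every edge, both endpoints lie together in some bag; and for every vertex, the bags containing it form a connected subtree. Here vertex 2 appears in no bag, so the decomposition is invalid.

No — vertex 2 appears in no bag.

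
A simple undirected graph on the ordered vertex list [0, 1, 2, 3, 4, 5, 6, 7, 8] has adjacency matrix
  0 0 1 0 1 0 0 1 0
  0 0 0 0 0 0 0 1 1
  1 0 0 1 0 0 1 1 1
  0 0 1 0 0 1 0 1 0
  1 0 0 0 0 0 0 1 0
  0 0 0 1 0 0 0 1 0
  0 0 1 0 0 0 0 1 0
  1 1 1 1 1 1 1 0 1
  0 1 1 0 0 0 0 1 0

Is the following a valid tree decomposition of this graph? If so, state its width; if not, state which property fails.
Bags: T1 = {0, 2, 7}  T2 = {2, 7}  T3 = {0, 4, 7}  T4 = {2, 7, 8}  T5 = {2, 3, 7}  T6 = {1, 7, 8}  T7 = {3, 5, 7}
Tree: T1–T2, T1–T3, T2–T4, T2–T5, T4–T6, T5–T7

No — vertex 6 appears in no bag.

A tree decomposition must satisfy three properties: every vertex lies in some bag; for every edge, both endpoints lie together in some bag; and for every vertex, the bags containing it form a connected subtree. Here vertex 6 appears in no bag, so the decomposition is invalid.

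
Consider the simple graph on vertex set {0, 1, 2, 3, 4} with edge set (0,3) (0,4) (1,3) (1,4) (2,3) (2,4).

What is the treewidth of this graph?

2

A width-2 tree decomposition is:
Bags: B1 = {1, 3, 4}  B2 = {2, 3, 4}  B3 = {0, 3, 4}
Tree: B1–B2, B2–B3
The largest bag has 3 vertices, giving width 2; this decomposition certifies tw(G) ≤ 2. For the lower bound, G contains the cycle 3–1–4–2–3, so G is not a forest; only forests have treewidth ≤ 1, hence tw(G) ≥ 2. Hence tw(G) = 2 exactly.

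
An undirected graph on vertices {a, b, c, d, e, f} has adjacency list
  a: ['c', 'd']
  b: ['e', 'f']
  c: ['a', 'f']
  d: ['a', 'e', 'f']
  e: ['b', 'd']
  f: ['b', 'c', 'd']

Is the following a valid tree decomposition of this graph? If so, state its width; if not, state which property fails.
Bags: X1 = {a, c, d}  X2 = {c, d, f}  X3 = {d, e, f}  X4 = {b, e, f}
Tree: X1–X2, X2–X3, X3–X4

Yes; width 2.

Checking the three conditions: (i) the bags cover all of {a, b, c, d, e, f}; (ii) for each edge, some bag contains both endpoints; (iii) the bags containing any fixed vertex form a subtree. All hold, so the decomposition is valid with width 3 − 1 = 2.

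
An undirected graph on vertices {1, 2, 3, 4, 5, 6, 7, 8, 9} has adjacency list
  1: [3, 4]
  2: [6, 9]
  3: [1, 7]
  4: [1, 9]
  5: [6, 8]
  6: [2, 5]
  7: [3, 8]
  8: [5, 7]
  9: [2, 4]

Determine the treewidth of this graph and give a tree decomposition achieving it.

Treewidth 2.
Bags: B1 = {3, 7, 8}  B2 = {1, 3, 8}  B3 = {1, 4, 8}  B4 = {4, 8, 9}  B5 = {2, 8, 9}  B6 = {2, 6, 8}  B7 = {5, 6, 8}
Tree: B1–B2, B2–B3, B3–B4, B4–B5, B5–B6, B6–B7

Each bag holds 3 vertices, so the decomposition has width 2, which upper-bounds the treewidth. For the lower bound, G contains the cycle 8–7–3–1–4–9–2–6–5–8, so G is not a forest; only forests have treewidth ≤ 1, hence tw(G) ≥ 2. Combining the bounds, tw(G) = 2.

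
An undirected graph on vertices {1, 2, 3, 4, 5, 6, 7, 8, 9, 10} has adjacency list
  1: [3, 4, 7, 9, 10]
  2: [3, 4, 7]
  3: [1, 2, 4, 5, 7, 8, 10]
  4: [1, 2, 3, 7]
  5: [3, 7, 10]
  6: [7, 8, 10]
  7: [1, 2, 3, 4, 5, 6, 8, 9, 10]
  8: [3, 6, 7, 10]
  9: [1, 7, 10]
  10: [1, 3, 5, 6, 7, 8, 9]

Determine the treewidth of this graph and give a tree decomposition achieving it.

Each bag holds 4 vertices, so the decomposition has width 3, which upper-bounds the treewidth. For the lower bound, the 4 vertices {1, 7, 9, 10} are pairwise adjacent, and any tree decomposition puts a clique entirely inside one bag — forcing width ≥ 3. Combining the bounds, tw(G) = 3.

Treewidth 3.
One such decomposition:
Bags: B1 = {3, 5, 7, 10}  B2 = {3, 7, 8, 10}  B3 = {1, 3, 7, 10}  B4 = {1, 3, 4, 7}  B5 = {6, 7, 8, 10}  B6 = {2, 3, 4, 7}  B7 = {1, 7, 9, 10}
Tree: B1–B2, B2–B3, B3–B4, B2–B5, B4–B6, B3–B7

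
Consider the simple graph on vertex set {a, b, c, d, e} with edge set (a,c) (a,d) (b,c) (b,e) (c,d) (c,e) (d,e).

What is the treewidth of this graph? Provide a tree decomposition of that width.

The largest bag has 3 vertices, giving width 2; this decomposition certifies tw(G) ≤ 2. Conversely, {c, d, e} is a clique of size 3, and the vertices of any clique must share a bag in every tree decomposition; so some bag has ≥ 3 vertices and tw(G) ≥ 2. Therefore the treewidth is 2.

Treewidth 2.
Bags: B1 = {b, c, e}  B2 = {c, d, e}  B3 = {a, c, d}
Tree: B1–B2, B2–B3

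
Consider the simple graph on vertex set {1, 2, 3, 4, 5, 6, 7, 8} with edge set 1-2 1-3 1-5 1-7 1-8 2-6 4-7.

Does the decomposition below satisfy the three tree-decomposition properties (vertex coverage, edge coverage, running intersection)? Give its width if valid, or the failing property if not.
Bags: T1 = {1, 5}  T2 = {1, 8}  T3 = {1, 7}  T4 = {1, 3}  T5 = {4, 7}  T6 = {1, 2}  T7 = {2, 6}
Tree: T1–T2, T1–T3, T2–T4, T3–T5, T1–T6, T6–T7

Yes; width 1.

Every vertex of G appears in some bag (union = {1, 2, 3, 4, 5, 6, 7, 8}); every edge is covered by a bag; and for each vertex v the set of bags containing v is connected in the bag tree. The decomposition is therefore valid. The largest bag has 2 vertices, so the width is 1.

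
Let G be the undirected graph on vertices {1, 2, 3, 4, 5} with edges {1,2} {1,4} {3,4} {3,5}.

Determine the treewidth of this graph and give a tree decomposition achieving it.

Treewidth 1.
One such decomposition:
Bags: B1 = {3, 4}  B2 = {3, 5}  B3 = {1, 4}  B4 = {1, 2}
Tree: B1–B2, B1–B3, B3–B4

The largest bag has 2 vertices, giving width 1; this decomposition certifies tw(G) ≤ 1. G has an edge, so its treewidth is at least 1. Hence tw(G) = 1 exactly.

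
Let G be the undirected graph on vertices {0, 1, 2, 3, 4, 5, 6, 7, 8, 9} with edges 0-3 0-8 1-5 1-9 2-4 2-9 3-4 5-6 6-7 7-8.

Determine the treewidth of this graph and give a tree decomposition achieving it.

Every bag has size at most 3, so the width is 3 − 1 = 2 and tw(G) ≤ 2. For the lower bound, G contains the cycle 2–9–1–5–6–7–8–0–3–4–2, so G is not a forest; only forests have treewidth ≤ 1, hence tw(G) ≥ 2. Hence tw(G) = 2 exactly.

Treewidth 2.
One such decomposition:
Bags: B1 = {1, 2, 9}  B2 = {1, 2, 5}  B3 = {2, 5, 6}  B4 = {2, 6, 7}  B5 = {2, 7, 8}  B6 = {0, 2, 8}  B7 = {0, 2, 3}  B8 = {2, 3, 4}
Tree: B1–B2, B2–B3, B3–B4, B4–B5, B5–B6, B6–B7, B7–B8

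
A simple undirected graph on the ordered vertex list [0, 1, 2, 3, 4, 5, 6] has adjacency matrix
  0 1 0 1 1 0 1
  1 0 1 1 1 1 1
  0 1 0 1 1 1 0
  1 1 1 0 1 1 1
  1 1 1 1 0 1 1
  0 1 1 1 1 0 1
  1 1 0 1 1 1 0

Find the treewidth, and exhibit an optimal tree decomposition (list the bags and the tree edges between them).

The largest bag has 5 vertices, giving width 4; this decomposition certifies tw(G) ≤ 4. For the lower bound, the 5 vertices {0, 1, 3, 4, 6} are pairwise adjacent, and any tree decomposition puts a clique entirely inside one bag — forcing width ≥ 4. Combining the bounds, tw(G) = 4.

Treewidth 4.
Bags: B1 = {1, 3, 4, 5, 6}  B2 = {0, 1, 3, 4, 6}  B3 = {1, 2, 3, 4, 5}
Tree: B1–B2, B1–B3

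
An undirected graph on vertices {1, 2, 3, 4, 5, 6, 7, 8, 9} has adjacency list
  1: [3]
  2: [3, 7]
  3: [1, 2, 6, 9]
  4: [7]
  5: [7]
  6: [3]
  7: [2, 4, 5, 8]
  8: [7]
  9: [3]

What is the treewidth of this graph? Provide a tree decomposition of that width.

The largest bag has 2 vertices, giving width 1; this decomposition certifies tw(G) ≤ 1. Any graph with an edge has treewidth ≥ 1, and G has the edge 3–2. The upper and lower bounds meet at 1, so that is the treewidth.

Treewidth 1.
One optimal decomposition is:
Bags: B1 = {2, 3}  B2 = {2, 7}  B3 = {5, 7}  B4 = {1, 3}  B5 = {3, 9}  B6 = {4, 7}  B7 = {7, 8}  B8 = {3, 6}
Tree: B1–B2, B2–B3, B1–B4, B4–B5, B2–B6, B2–B7, B5–B8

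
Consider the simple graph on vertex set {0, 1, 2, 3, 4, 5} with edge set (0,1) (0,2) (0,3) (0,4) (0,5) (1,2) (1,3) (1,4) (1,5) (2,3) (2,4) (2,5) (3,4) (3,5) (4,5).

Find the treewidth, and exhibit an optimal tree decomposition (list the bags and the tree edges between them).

Treewidth 5.
One optimal decomposition is:
Bags: B1 = {0, 1, 2, 3, 4, 5}
Tree: (single bag)

A single bag containing all 6 vertices is trivially a valid decomposition of width 5. On the other hand G contains the 6-clique {0, 1, 2, 3, 4, 5}. A clique must lie in a single bag of any decomposition, so no decomposition can have width below 5. The upper and lower bounds meet at 5, so that is the treewidth.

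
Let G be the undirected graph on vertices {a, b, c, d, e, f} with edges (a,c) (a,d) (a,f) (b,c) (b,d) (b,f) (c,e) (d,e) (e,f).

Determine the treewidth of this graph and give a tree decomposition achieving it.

The largest bag has 4 vertices, giving width 3; this decomposition certifies tw(G) ≤ 3. For the lower bound: the 4 vertex sets {d,e}, {a,c}, {f}, {b} are disjoint, each induces a connected subgraph, and every pair is joined by at least one edge of G. Contracting each set to a single vertex therefore yields K_{4} as a minor, and since treewidth is minor-monotone, tw(G) ≥ tw(K_{4}) = 3. Combining the bounds, tw(G) = 3.

Treewidth 3.
One such decomposition:
Bags: B1 = {c, d, e, f}  B2 = {a, c, d, f}  B3 = {b, c, d, f}
Tree: B1–B2, B2–B3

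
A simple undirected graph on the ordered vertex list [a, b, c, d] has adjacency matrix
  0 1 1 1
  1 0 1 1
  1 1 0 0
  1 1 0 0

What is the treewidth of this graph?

2

A width-2 tree decomposition is:
Bags: B1 = {a, b, d}  B2 = {a, b, c}
Tree: B1–B2
Every bag has size at most 3, so the width is 3 − 1 = 2 and tw(G) ≤ 2. For the lower bound, the 3 vertices {a, b, d} are pairwise adjacent, and any tree decomposition puts a clique entirely inside one bag — forcing width ≥ 2. Hence tw(G) = 2 exactly.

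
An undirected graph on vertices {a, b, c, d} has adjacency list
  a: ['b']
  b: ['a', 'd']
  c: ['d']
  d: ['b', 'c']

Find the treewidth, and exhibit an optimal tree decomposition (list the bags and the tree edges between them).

Treewidth 1.
Bags: B1 = {c, d}  B2 = {b, d}  B3 = {a, b}
Tree: B1–B2, B2–B3

The largest bag has 2 vertices, giving width 1; this decomposition certifies tw(G) ≤ 1. Any graph with an edge has treewidth ≥ 1, and G has the edge d–c. The upper and lower bounds meet at 1, so that is the treewidth.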